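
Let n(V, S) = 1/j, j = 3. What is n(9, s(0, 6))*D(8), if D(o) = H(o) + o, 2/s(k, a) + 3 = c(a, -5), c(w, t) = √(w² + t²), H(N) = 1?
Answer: 3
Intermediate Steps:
c(w, t) = √(t² + w²)
s(k, a) = 2/(-3 + √(25 + a²)) (s(k, a) = 2/(-3 + √((-5)² + a²)) = 2/(-3 + √(25 + a²)))
n(V, S) = ⅓ (n(V, S) = 1/3 = ⅓)
D(o) = 1 + o
n(9, s(0, 6))*D(8) = (1 + 8)/3 = (⅓)*9 = 3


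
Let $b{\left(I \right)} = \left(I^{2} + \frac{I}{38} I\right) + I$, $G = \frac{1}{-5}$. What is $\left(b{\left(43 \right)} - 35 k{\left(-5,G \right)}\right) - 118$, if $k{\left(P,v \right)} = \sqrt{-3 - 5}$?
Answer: $\frac{69261}{38} - 70 i \sqrt{2} \approx 1822.7 - 98.995 i$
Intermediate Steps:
$G = - \frac{1}{5} \approx -0.2$
$k{\left(P,v \right)} = 2 i \sqrt{2}$ ($k{\left(P,v \right)} = \sqrt{-8} = 2 i \sqrt{2}$)
$b{\left(I \right)} = I + \frac{39 I^{2}}{38}$ ($b{\left(I \right)} = \left(I^{2} + I \frac{1}{38} I\right) + I = \left(I^{2} + \frac{I}{38} I\right) + I = \left(I^{2} + \frac{I^{2}}{38}\right) + I = \frac{39 I^{2}}{38} + I = I + \frac{39 I^{2}}{38}$)
$\left(b{\left(43 \right)} - 35 k{\left(-5,G \right)}\right) - 118 = \left(\frac{1}{38} \cdot 43 \left(38 + 39 \cdot 43\right) - 35 \cdot 2 i \sqrt{2}\right) - 118 = \left(\frac{1}{38} \cdot 43 \left(38 + 1677\right) - 70 i \sqrt{2}\right) - 118 = \left(\frac{1}{38} \cdot 43 \cdot 1715 - 70 i \sqrt{2}\right) - 118 = \left(\frac{73745}{38} - 70 i \sqrt{2}\right) - 118 = \frac{69261}{38} - 70 i \sqrt{2}$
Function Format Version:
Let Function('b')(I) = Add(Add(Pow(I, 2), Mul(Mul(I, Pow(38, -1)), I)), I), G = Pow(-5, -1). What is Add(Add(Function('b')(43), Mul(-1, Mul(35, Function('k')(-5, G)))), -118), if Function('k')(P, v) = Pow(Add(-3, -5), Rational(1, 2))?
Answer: Add(Rational(69261, 38), Mul(-70, I, Pow(2, Rational(1, 2)))) ≈ Add(1822.7, Mul(-98.995, I))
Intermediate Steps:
G = Rational(-1, 5) ≈ -0.20000
Function('k')(P, v) = Mul(2, I, Pow(2, Rational(1, 2))) (Function('k')(P, v) = Pow(-8, Rational(1, 2)) = Mul(2, I, Pow(2, Rational(1, 2))))
Function('b')(I) = Add(I, Mul(Rational(39, 38), Pow(I, 2))) (Function('b')(I) = Add(Add(Pow(I, 2), Mul(Mul(I, Rational(1, 38)), I)), I) = Add(Add(Pow(I, 2), Mul(Mul(Rational(1, 38), I), I)), I) = Add(Add(Pow(I, 2), Mul(Rational(1, 38), Pow(I, 2))), I) = Add(Mul(Rational(39, 38), Pow(I, 2)), I) = Add(I, Mul(Rational(39, 38), Pow(I, 2))))
Add(Add(Function('b')(43), Mul(-1, Mul(35, Function('k')(-5, G)))), -118) = Add(Add(Mul(Rational(1, 38), 43, Add(38, Mul(39, 43))), Mul(-1, Mul(35, Mul(2, I, Pow(2, Rational(1, 2)))))), -118) = Add(Add(Mul(Rational(1, 38), 43, Add(38, 1677)), Mul(-1, Mul(70, I, Pow(2, Rational(1, 2))))), -118) = Add(Add(Mul(Rational(1, 38), 43, 1715), Mul(-70, I, Pow(2, Rational(1, 2)))), -118) = Add(Add(Rational(73745, 38), Mul(-70, I, Pow(2, Rational(1, 2)))), -118) = Add(Rational(69261, 38), Mul(-70, I, Pow(2, Rational(1, 2))))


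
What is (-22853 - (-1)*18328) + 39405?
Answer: 34880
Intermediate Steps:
(-22853 - (-1)*18328) + 39405 = (-22853 - 1*(-18328)) + 39405 = (-22853 + 18328) + 39405 = -4525 + 39405 = 34880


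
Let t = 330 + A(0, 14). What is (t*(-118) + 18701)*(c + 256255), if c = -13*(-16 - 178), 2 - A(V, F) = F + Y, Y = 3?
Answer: -4779352413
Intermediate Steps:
A(V, F) = -1 - F (A(V, F) = 2 - (F + 3) = 2 - (3 + F) = 2 + (-3 - F) = -1 - F)
t = 315 (t = 330 + (-1 - 1*14) = 330 + (-1 - 14) = 330 - 15 = 315)
c = 2522 (c = -13*(-194) = 2522)
(t*(-118) + 18701)*(c + 256255) = (315*(-118) + 18701)*(2522 + 256255) = (-37170 + 18701)*258777 = -18469*258777 = -4779352413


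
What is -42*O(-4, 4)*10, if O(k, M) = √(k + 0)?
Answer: -840*I ≈ -840.0*I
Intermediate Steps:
O(k, M) = √k
-42*O(-4, 4)*10 = -84*I*10 = -840*I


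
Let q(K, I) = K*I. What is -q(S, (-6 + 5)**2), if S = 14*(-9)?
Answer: 126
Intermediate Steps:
S = -126
q(K, I) = I*K
-q(S, (-6 + 5)**2) = -(-6 + 5)**2*(-126) = -(-1)**2*(-126) = -(-126) = -1*(-126) = 126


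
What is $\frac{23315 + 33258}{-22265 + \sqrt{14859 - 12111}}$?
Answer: $- \frac{1259597845}{495727477} - \frac{113146 \sqrt{687}}{495727477} \approx -2.5469$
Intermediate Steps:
$\frac{23315 + 33258}{-22265 + \sqrt{14859 - 12111}} = \frac{56573}{-22265 + \sqrt{2748}} = \frac{56573}{-22265 + 2 \sqrt{687}}$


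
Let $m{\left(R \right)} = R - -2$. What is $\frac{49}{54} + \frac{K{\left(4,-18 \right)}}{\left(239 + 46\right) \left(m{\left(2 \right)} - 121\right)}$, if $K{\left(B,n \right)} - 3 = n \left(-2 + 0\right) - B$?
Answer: $\frac{12089}{13338} \approx 0.90636$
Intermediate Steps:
$m{\left(R \right)} = 2 + R$ ($m{\left(R \right)} = R + 2 = 2 + R$)
$K{\left(B,n \right)} = 3 - B - 2 n$ ($K{\left(B,n \right)} = 3 - \left(B - n \left(-2 + 0\right)\right) = 3 - \left(B - n \left(-2\right)\right) = 3 - \left(B + 2 n\right) = 3 - B - 2 n$)
$\frac{49}{54} + \frac{K{\left(4,-18 \right)}}{\left(239 + 46\right) \left(m{\left(2 \right)} - 121\right)} = \frac{49}{54} + \frac{3 - 4 - -36}{\left(239 + 46\right) \left(\left(2 + 2\right) - 121\right)} = 49 \cdot \frac{1}{54} + \frac{3 - 4 + 36}{285 \left(4 - 121\right)} = \frac{49}{54} + \frac{35}{285 \left(-117\right)} = \frac{49}{54} + \frac{35}{-33345} = \frac{49}{54} + 35 \left(- \frac{1}{33345}\right) = \frac{49}{54} - \frac{7}{6669} = \frac{12089}{13338}$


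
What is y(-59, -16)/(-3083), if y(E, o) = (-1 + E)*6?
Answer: 360/3083 ≈ 0.11677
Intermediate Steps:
y(E, o) = -6 + 6*E
y(-59, -16)/(-3083) = (-6 + 6*(-59))/(-3083) = (-6 - 354)*(-1/3083) = -360*(-1/3083) = 360/3083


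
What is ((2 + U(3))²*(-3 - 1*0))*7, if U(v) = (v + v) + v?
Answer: -2541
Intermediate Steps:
U(v) = 3*v (U(v) = 2*v + v = 3*v)
((2 + U(3))²*(-3 - 1*0))*7 = ((2 + 3*3)²*(-3 - 1*0))*7 = ((2 + 9)²*(-3 + 0))*7 = (11²*(-3))*7 = (121*(-3))*7 = -363*7 = -2541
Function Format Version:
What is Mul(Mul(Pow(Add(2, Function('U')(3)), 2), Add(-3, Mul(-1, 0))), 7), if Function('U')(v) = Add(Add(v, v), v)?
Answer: -2541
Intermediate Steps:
Function('U')(v) = Mul(3, v) (Function('U')(v) = Add(Mul(2, v), v) = Mul(3, v))
Mul(Mul(Pow(Add(2, Function('U')(3)), 2), Add(-3, Mul(-1, 0))), 7) = Mul(Mul(Pow(Add(2, Mul(3, 3)), 2), Add(-3, Mul(-1, 0))), 7) = Mul(Mul(Pow(Add(2, 9), 2), Add(-3, 0)), 7) = Mul(Mul(Pow(11, 2), -3), 7) = Mul(Mul(121, -3), 7) = Mul(-363, 7) = -2541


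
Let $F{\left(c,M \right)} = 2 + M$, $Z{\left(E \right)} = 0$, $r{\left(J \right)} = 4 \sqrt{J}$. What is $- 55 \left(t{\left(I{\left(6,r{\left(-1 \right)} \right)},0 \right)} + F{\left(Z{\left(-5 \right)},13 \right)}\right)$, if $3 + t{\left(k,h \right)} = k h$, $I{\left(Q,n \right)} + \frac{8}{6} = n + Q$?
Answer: $-660$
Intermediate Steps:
$I{\left(Q,n \right)} = - \frac{4}{3} + Q + n$ ($I{\left(Q,n \right)} = - \frac{4}{3} + \left(n + Q\right) = - \frac{4}{3} + \left(Q + n\right) = - \frac{4}{3} + Q + n$)
$t{\left(k,h \right)} = -3 + h k$ ($t{\left(k,h \right)} = -3 + k h = -3 + h k$)
$- 55 \left(t{\left(I{\left(6,r{\left(-1 \right)} \right)},0 \right)} + F{\left(Z{\left(-5 \right)},13 \right)}\right) = - 55 \left(\left(-3 + 0 \left(- \frac{4}{3} + 6 + 4 \sqrt{-1}\right)\right) + \left(2 + 13\right)\right) = - 55 \left(\left(-3 + 0 \left(- \frac{4}{3} + 6 + 4 i\right)\right) + 15\right) = - 55 \left(\left(-3 + 0 \left(\frac{14}{3} + 4 i\right)\right) + 15\right) = - 55 \left(\left(-3 + 0\right) + 15\right) = - 55 \left(-3 + 15\right) = \left(-55\right) 12 = -660$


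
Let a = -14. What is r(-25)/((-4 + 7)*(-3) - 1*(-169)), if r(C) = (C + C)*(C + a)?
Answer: 195/16 ≈ 12.188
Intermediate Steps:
r(C) = 2*C*(-14 + C) (r(C) = (C + C)*(C - 14) = (2*C)*(-14 + C) = 2*C*(-14 + C))
r(-25)/((-4 + 7)*(-3) - 1*(-169)) = (2*(-25)*(-14 - 25))/((-4 + 7)*(-3) - 1*(-169)) = (2*(-25)*(-39))/(3*(-3) + 169) = 1950/(-9 + 169) = 1950/160 = 1950*(1/160) = 195/16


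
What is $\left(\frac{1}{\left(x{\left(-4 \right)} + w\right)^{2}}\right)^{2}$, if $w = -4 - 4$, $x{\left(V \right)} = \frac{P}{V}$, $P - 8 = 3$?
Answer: $\frac{256}{3418801} \approx 7.488 \cdot 10^{-5}$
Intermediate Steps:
$P = 11$ ($P = 8 + 3 = 11$)
$x{\left(V \right)} = \frac{11}{V}$
$w = -8$ ($w = -4 - 4 = -8$)
$\left(\frac{1}{\left(x{\left(-4 \right)} + w\right)^{2}}\right)^{2} = \left(\frac{1}{\left(\frac{11}{-4} - 8\right)^{2}}\right)^{2} = \left(\frac{1}{\left(11 \left(- \frac{1}{4}\right) - 8\right)^{2}}\right)^{2} = \left(\frac{1}{\left(- \frac{11}{4} - 8\right)^{2}}\right)^{2} = \left(\frac{1}{\left(- \frac{43}{4}\right)^{2}}\right)^{2} = \left(\frac{1}{\frac{1849}{16}}\right)^{2} = \left(\frac{16}{1849}\right)^{2} = \frac{256}{3418801}$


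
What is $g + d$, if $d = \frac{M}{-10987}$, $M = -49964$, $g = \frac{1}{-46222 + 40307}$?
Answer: $\frac{295526073}{64988105} \approx 4.5474$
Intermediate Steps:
$g = - \frac{1}{5915}$ ($g = \frac{1}{-5915} = - \frac{1}{5915} \approx -0.00016906$)
$d = \frac{49964}{10987}$ ($d = - \frac{49964}{-10987} = \left(-49964\right) \left(- \frac{1}{10987}\right) = \frac{49964}{10987} \approx 4.5476$)
$g + d = - \frac{1}{5915} + \frac{49964}{10987} = \frac{295526073}{64988105}$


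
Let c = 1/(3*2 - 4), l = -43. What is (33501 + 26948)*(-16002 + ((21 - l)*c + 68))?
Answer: -961259998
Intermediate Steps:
c = ½ (c = 1/(6 - 4) = 1/2 = ½ ≈ 0.50000)
(33501 + 26948)*(-16002 + ((21 - l)*c + 68)) = (33501 + 26948)*(-16002 + ((21 - 1*(-43))*(½) + 68)) = 60449*(-16002 + ((21 + 43)*(½) + 68)) = 60449*(-16002 + (64*(½) + 68)) = 60449*(-16002 + (32 + 68)) = 60449*(-16002 + 100) = 60449*(-15902) = -961259998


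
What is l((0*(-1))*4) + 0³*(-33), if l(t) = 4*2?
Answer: 8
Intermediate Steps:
l(t) = 8
l((0*(-1))*4) + 0³*(-33) = 8 + 0³*(-33) = 8 + 0*(-33) = 8 + 0 = 8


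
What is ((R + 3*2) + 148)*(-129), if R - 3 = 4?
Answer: -20769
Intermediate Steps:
R = 7 (R = 3 + 4 = 7)
((R + 3*2) + 148)*(-129) = ((7 + 3*2) + 148)*(-129) = ((7 + 6) + 148)*(-129) = (13 + 148)*(-129) = 161*(-129) = -20769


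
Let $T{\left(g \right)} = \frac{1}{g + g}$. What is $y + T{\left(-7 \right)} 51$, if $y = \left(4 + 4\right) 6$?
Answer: $\frac{621}{14} \approx 44.357$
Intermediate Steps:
$T{\left(g \right)} = \frac{1}{2 g}$
$y = 48$ ($y = 8 \cdot 6 = 48$)
$y + T{\left(-7 \right)} 51 = 48 + \frac{1}{2 \left(-7\right)} 51 = 48 + \frac{1}{2} \left(- \frac{1}{7}\right) 51 = 48 - \frac{51}{14} = \frac{621}{14}$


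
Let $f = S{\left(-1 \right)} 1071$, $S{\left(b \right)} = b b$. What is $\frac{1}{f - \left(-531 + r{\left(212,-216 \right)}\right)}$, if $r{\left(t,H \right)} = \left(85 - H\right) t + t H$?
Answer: $- \frac{1}{16418} \approx -6.0909 \cdot 10^{-5}$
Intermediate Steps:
$r{\left(t,H \right)} = H t + t \left(85 - H\right)$ ($r{\left(t,H \right)} = t \left(85 - H\right) + H t = H t + t \left(85 - H\right)$)
$S{\left(b \right)} = b^{2}$
$f = 1071$ ($f = \left(-1\right)^{2} \cdot 1071 = 1 \cdot 1071 = 1071$)
$\frac{1}{f - \left(-531 + r{\left(212,-216 \right)}\right)} = \frac{1}{1071 + \left(531 - 85 \cdot 212\right)} = \frac{1}{1071 + \left(531 - 18020\right)} = \frac{1}{1071 - 17489} = \frac{1}{-16418} = - \frac{1}{16418}$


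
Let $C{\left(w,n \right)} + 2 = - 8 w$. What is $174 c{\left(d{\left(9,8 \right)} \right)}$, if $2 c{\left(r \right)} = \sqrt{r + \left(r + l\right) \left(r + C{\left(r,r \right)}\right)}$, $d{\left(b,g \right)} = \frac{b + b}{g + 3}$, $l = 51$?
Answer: $\frac{87 i \sqrt{85494}}{11} \approx 2312.6 i$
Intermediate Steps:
$C{\left(w,n \right)} = -2 - 8 w$
$d{\left(b,g \right)} = \frac{2 b}{3 + g}$
$c{\left(r \right)} = \frac{\sqrt{r + \left(-2 - 7 r\right) \left(51 + r\right)}}{2}$ ($c{\left(r \right)} = \frac{\sqrt{r + \left(r + 51\right) \left(r - \left(2 + 8 r\right)\right)}}{2} = \frac{\sqrt{r + \left(51 + r\right) \left(-2 - 7 r\right)}}{2} = \frac{\sqrt{r + \left(-2 - 7 r\right) \left(51 + r\right)}}{2}$)
$174 c{\left(d{\left(9,8 \right)} \right)} = 174 \frac{\sqrt{-102 - 358 \cdot 2 \cdot 9 \frac{1}{3 + 8} - 7 \left(2 \cdot 9 \frac{1}{3 + 8}\right)^{2}}}{2} = 174 \frac{\sqrt{-102 - 358 \cdot 2 \cdot 9 \cdot \frac{1}{11} - 7 \left(2 \cdot 9 \cdot \frac{1}{11}\right)^{2}}}{2} = 174 \frac{\sqrt{-102 - \frac{6444}{11} - 7 \left(\frac{18}{11}\right)^{2}}}{2} = 174 \frac{\sqrt{-102 - \frac{6444}{11} - \frac{2268}{121}}}{2} = 174 \frac{\sqrt{- \frac{85494}{121}}}{2} = 174 \frac{\frac{1}{11} i \sqrt{85494}}{2} = 174 \frac{i \sqrt{85494}}{22} = \frac{87 i \sqrt{85494}}{11}$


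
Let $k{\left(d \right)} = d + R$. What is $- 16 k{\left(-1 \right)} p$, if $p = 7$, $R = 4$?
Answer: $-336$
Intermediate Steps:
$k{\left(d \right)} = 4 + d$ ($k{\left(d \right)} = d + 4 = 4 + d$)
$- 16 k{\left(-1 \right)} p = - 16 \left(4 - 1\right) 7 = \left(-16\right) 3 \cdot 7 = \left(-48\right) 7 = -336$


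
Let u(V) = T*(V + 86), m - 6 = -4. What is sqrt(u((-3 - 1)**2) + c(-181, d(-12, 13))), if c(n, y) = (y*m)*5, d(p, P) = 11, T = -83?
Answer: 2*I*sqrt(2089) ≈ 91.411*I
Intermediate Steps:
m = 2 (m = 6 - 4 = 2)
c(n, y) = 10*y (c(n, y) = (y*2)*5 = (2*y)*5 = 10*y)
u(V) = -7138 - 83*V (u(V) = -83*(V + 86) = -83*(86 + V) = -7138 - 83*V)
sqrt(u((-3 - 1)**2) + c(-181, d(-12, 13))) = sqrt((-7138 - 83*(-3 - 1)**2) + 10*11) = sqrt((-7138 - 83*(-4)**2) + 110) = sqrt((-7138 - 83*16) + 110) = sqrt((-7138 - 1328) + 110) = sqrt(-8466 + 110) = sqrt(-8356) = 2*I*sqrt(2089)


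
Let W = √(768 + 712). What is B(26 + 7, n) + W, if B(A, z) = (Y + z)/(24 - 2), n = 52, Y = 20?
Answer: 36/11 + 2*√370 ≈ 41.743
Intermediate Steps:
W = 2*√370 (W = √1480 = 2*√370 ≈ 38.471)
B(A, z) = 10/11 + z/22 (B(A, z) = (20 + z)/(24 - 2) = (20 + z)/22 = (20 + z)*(1/22) = 10/11 + z/22)
B(26 + 7, n) + W = (10/11 + (1/22)*52) + 2*√370 = (10/11 + 26/11) + 2*√370 = 36/11 + 2*√370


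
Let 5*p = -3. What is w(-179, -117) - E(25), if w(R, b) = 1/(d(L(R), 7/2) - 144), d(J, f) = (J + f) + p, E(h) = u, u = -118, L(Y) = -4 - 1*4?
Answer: 175928/1491 ≈ 117.99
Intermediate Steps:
L(Y) = -8 (L(Y) = -4 - 4 = -8)
E(h) = -118
p = -⅗ (p = (⅕)*(-3) = -⅗ ≈ -0.60000)
d(J, f) = -⅗ + J + f (d(J, f) = (J + f) - ⅗ = -⅗ + J + f)
w(R, b) = -10/1491 (w(R, b) = 1/((-⅗ - 8 + 7/2) - 144) = 1/(-51/10 - 144) = 1/(-1491/10) = -10/1491)
w(-179, -117) - E(25) = -10/1491 - 1*(-118) = -10/1491 + 118 = 175928/1491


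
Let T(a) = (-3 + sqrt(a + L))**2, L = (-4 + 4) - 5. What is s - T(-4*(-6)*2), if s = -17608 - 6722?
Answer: -24382 + 6*sqrt(43) ≈ -24343.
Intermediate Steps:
L = -5 (L = 0 - 5 = -5)
s = -24330
T(a) = (-3 + sqrt(-5 + a))**2 (T(a) = (-3 + sqrt(a - 5))**2 = (-3 + sqrt(-5 + a))**2)
s - T(-4*(-6)*2) = -24330 - (-3 + sqrt(-5 - 4*(-6)*2))**2 = -24330 - (-3 + sqrt(-5 + 24*2))**2 = -24330 - (-3 + sqrt(-5 + 48))**2 = -24330 - (-3 + sqrt(43))**2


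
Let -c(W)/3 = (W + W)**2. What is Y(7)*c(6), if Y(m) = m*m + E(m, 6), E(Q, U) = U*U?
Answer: -36720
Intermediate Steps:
E(Q, U) = U**2
c(W) = -12*W**2 (c(W) = -3*(W + W)**2 = -3*4*W**2 = -12*W**2)
Y(m) = 36 + m**2 (Y(m) = m*m + 6**2 = m**2 + 36 = 36 + m**2)
Y(7)*c(6) = (36 + 7**2)*(-12*6**2) = (36 + 49)*(-12*36) = 85*(-432) = -36720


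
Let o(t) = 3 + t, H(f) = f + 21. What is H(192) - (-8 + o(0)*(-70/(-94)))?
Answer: 10282/47 ≈ 218.77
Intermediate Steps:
H(f) = 21 + f
H(192) - (-8 + o(0)*(-70/(-94))) = (21 + 192) - (-8 + (3 + 0)*(-70/(-94))) = 213 - (-8 + 3*(-70*(-1/94))) = 213 - (-8 + 3*(35/47)) = 213 - (-8 + 105/47) = 213 - 1*(-271/47) = 213 + 271/47 = 10282/47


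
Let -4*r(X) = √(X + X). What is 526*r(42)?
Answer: -263*√21 ≈ -1205.2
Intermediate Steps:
r(X) = -√2*√X/4 (r(X) = -√(X + X)/4 = -√2*√X/4)
526*r(42) = 526*(-√2*√42/4) = 526*(-√21/2) = -263*√21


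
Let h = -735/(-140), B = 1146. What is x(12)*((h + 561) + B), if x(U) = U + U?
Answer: 41094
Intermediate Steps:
h = 21/4 (h = -735*(-1)/140 = -1*(-21/4) = 21/4 ≈ 5.2500)
x(U) = 2*U
x(12)*((h + 561) + B) = (2*12)*((21/4 + 561) + 1146) = 24*(2265/4 + 1146) = 24*(6849/4) = 41094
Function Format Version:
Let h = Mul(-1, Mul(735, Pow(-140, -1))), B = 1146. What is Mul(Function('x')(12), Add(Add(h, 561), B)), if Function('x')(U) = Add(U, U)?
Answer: 41094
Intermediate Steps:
h = Rational(21, 4) (h = Mul(-1, Mul(735, Rational(-1, 140))) = Mul(-1, Rational(-21, 4)) = Rational(21, 4) ≈ 5.2500)
Function('x')(U) = Mul(2, U)
Mul(Function('x')(12), Add(Add(h, 561), B)) = Mul(Mul(2, 12), Add(Add(Rational(21, 4), 561), 1146)) = Mul(24, Add(Rational(2265, 4), 1146)) = Mul(24, Rational(6849, 4)) = 41094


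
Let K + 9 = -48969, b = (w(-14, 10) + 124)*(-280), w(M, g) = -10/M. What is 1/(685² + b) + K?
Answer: -21271390289/434305 ≈ -48978.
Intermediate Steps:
b = -34920 (b = (-10/(-14) + 124)*(-280) = (-10*(-1/14) + 124)*(-280) = (5/7 + 124)*(-280) = (873/7)*(-280) = -34920)
K = -48978 (K = -9 - 48969 = -48978)
1/(685² + b) + K = 1/(685² - 34920) - 48978 = 1/(469225 - 34920) - 48978 = 1/434305 - 48978 = -21271390289/434305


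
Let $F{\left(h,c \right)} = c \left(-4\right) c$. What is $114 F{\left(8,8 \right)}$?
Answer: $-29184$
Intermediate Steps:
$F{\left(h,c \right)} = - 4 c^{2}$ ($F{\left(h,c \right)} = - 4 c c = - 4 c^{2}$)
$114 F{\left(8,8 \right)} = 114 \left(- 4 \cdot 8^{2}\right) = 114 \left(\left(-4\right) 64\right) = 114 \left(-256\right) = -29184$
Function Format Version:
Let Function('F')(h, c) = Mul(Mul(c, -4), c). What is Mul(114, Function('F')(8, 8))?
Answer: -29184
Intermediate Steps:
Function('F')(h, c) = Mul(-4, Pow(c, 2)) (Function('F')(h, c) = Mul(Mul(-4, c), c) = Mul(-4, Pow(c, 2)))
Mul(114, Function('F')(8, 8)) = Mul(114, Mul(-4, Pow(8, 2))) = Mul(114, Mul(-4, 64)) = Mul(114, -256) = -29184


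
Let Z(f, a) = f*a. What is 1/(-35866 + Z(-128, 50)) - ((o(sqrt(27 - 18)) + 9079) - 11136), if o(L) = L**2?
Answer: 86560767/42266 ≈ 2048.0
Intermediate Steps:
Z(f, a) = a*f
1/(-35866 + Z(-128, 50)) - ((o(sqrt(27 - 18)) + 9079) - 11136) = 1/(-35866 + 50*(-128)) - (((sqrt(27 - 18))**2 + 9079) - 11136) = 1/(-35866 - 6400) - (((sqrt(9))**2 + 9079) - 11136) = 1/(-42266) - ((3**2 + 9079) - 11136) = -1/42266 - ((9 + 9079) - 11136) = -1/42266 - (9088 - 11136) = -1/42266 - 1*(-2048) = -1/42266 + 2048 = 86560767/42266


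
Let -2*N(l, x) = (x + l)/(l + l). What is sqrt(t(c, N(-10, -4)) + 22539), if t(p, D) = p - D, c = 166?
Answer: sqrt(2270535)/10 ≈ 150.68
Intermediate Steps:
N(l, x) = -(l + x)/(4*l) (N(l, x) = -(x + l)/(2*(l + l)) = -(l + x)/(2*(2*l)) = -(l + x)*1/(2*l)/2 = -(l + x)/(4*l))
sqrt(t(c, N(-10, -4)) + 22539) = sqrt((166 - (-1*(-10) - 1*(-4))/(4*(-10))) + 22539) = sqrt((166 - (-1)*(10 + 4)/(4*10)) + 22539) = sqrt((166 - (-1)*14/(4*10)) + 22539) = sqrt((166 - 1*(-7/20)) + 22539) = sqrt((166 + 7/20) + 22539) = sqrt(3327/20 + 22539) = sqrt(454107/20) = sqrt(2270535)/10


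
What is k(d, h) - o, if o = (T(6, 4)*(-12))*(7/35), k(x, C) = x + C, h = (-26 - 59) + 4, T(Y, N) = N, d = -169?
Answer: -1202/5 ≈ -240.40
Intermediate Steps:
h = -81 (h = -85 + 4 = -81)
k(x, C) = C + x
o = -48/5 (o = (4*(-12))*(7/35) = -336/35 = -48*⅕ = -48/5 ≈ -9.6000)
k(d, h) - o = (-81 - 169) - 1*(-48/5) = -250 + 48/5 = -1202/5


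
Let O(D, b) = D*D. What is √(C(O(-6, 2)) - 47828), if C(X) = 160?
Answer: 2*I*√11917 ≈ 218.33*I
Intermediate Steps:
O(D, b) = D²
√(C(O(-6, 2)) - 47828) = √(160 - 47828) = √(-47668) = 2*I*√11917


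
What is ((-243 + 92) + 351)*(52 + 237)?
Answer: 57800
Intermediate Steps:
((-243 + 92) + 351)*(52 + 237) = (-151 + 351)*289 = 200*289 = 57800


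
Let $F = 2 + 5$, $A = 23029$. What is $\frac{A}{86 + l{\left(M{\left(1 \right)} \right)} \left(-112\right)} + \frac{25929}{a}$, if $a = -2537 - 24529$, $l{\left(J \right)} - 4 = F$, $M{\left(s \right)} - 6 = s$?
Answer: $- \frac{54418129}{2584803} \approx -21.053$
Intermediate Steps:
$F = 7$
$M{\left(s \right)} = 6 + s$
$l{\left(J \right)} = 11$ ($l{\left(J \right)} = 4 + 7 = 11$)
$a = -27066$ ($a = -2537 - 24529 = -27066$)
$\frac{A}{86 + l{\left(M{\left(1 \right)} \right)} \left(-112\right)} + \frac{25929}{a} = \frac{23029}{86 + 11 \left(-112\right)} + \frac{25929}{-27066} = \frac{23029}{86 - 1232} + 25929 \left(- \frac{1}{27066}\right) = \frac{23029}{-1146} - \frac{8643}{9022} = 23029 \left(- \frac{1}{1146}\right) - \frac{8643}{9022} = - \frac{23029}{1146} - \frac{8643}{9022} = - \frac{54418129}{2584803}$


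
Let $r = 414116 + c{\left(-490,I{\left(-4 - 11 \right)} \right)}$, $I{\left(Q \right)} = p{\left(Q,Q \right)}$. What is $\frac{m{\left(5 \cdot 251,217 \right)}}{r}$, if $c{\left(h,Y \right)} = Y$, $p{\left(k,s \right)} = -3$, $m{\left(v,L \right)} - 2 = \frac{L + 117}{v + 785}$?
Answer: $\frac{2207}{422395260} \approx 5.225 \cdot 10^{-6}$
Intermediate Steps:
$m{\left(v,L \right)} = 2 + \frac{117 + L}{785 + v}$ ($m{\left(v,L \right)} = 2 + \frac{L + 117}{v + 785} = 2 + \frac{117 + L}{785 + v}$)
$I{\left(Q \right)} = -3$
$r = 414113$ ($r = 414116 - 3 = 414113$)
$\frac{m{\left(5 \cdot 251,217 \right)}}{r} = \frac{\frac{1}{785 + 5 \cdot 251} \left(1687 + 217 + 2 \cdot 5 \cdot 251\right)}{414113} = \frac{1687 + 217 + 2 \cdot 1255}{785 + 1255} \cdot \frac{1}{414113} = \frac{1687 + 217 + 2510}{2040} \cdot \frac{1}{414113} = \frac{1}{2040} \cdot 4414 \cdot \frac{1}{414113} = \frac{2207}{1020} \cdot \frac{1}{414113} = \frac{2207}{422395260}$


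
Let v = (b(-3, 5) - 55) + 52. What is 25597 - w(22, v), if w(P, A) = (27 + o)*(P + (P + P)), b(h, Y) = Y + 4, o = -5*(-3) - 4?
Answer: 23089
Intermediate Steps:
o = 11 (o = 15 - 4 = 11)
b(h, Y) = 4 + Y
v = 6 (v = ((4 + 5) - 55) + 52 = (9 - 55) + 52 = -46 + 52 = 6)
w(P, A) = 114*P (w(P, A) = (27 + 11)*(P + (P + P)) = 38*(P + 2*P) = 38*(3*P) = 114*P)
25597 - w(22, v) = 25597 - 114*22 = 25597 - 1*2508 = 25597 - 2508 = 23089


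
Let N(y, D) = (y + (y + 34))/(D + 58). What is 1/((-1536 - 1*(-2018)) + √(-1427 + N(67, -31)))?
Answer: 4338/2103703 - 3*I*√12787/2103703 ≈ 0.0020621 - 0.00016126*I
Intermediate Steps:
N(y, D) = (34 + 2*y)/(58 + D) (N(y, D) = (y + (34 + y))/(58 + D) = (34 + 2*y)/(58 + D))
1/((-1536 - 1*(-2018)) + √(-1427 + N(67, -31))) = 1/((-1536 - 1*(-2018)) + √(-1427 + 2*(17 + 67)/(58 - 31))) = 1/((-1536 + 2018) + √(-1427 + 2*84/27)) = 1/(482 + √(-1427 + 2*(1/27)*84)) = 1/(482 + √(-1427 + 56/9)) = 1/(482 + √(-12787/9)) = 1/(482 + I*√12787/3)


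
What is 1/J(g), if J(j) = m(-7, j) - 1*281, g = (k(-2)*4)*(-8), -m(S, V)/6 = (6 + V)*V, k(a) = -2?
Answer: -1/27161 ≈ -3.6818e-5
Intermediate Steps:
m(S, V) = -6*V*(6 + V) (m(S, V) = -6*(6 + V)*V = -6*V*(6 + V))
g = 64 (g = -2*4*(-8) = -8*(-8) = 64)
J(j) = -281 - 6*j*(6 + j) (J(j) = -6*j*(6 + j) - 1*281 = -6*j*(6 + j) - 281 = -281 - 6*j*(6 + j))
1/J(g) = 1/(-281 - 6*64*(6 + 64)) = 1/(-281 - 6*64*70) = 1/(-281 - 26880) = 1/(-27161) = -1/27161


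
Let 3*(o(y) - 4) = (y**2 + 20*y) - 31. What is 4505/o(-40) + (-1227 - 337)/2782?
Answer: 18188623/1086371 ≈ 16.743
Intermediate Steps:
o(y) = -19/3 + y**2/3 + 20*y/3 (o(y) = 4 + ((y**2 + 20*y) - 31)/3 = 4 + (-31 + y**2 + 20*y)/3 = 4 + (-31/3 + y**2/3 + 20*y/3) = -19/3 + y**2/3 + 20*y/3)
4505/o(-40) + (-1227 - 337)/2782 = 4505/(-19/3 + (1/3)*(-40)**2 + (20/3)*(-40)) + (-1227 - 337)/2782 = 4505/(-19/3 + (1/3)*1600 - 800/3) - 1564*1/2782 = 4505/(-19/3 + 1600/3 - 800/3) - 782/1391 = 4505/(781/3) - 782/1391 = 4505*(3/781) - 782/1391 = 13515/781 - 782/1391 = 18188623/1086371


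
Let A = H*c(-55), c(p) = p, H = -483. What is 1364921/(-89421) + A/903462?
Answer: -58608513697/3847070262 ≈ -15.235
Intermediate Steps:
A = 26565 (A = -483*(-55) = 26565)
1364921/(-89421) + A/903462 = 1364921/(-89421) + 26565/903462 = 1364921*(-1/89421) + 26565*(1/903462) = -1364921/89421 + 1265/43022 = -58608513697/3847070262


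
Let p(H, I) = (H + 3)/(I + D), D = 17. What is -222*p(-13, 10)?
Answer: 740/9 ≈ 82.222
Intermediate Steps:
p(H, I) = (3 + H)/(17 + I) (p(H, I) = (H + 3)/(I + 17) = (3 + H)/(17 + I))
-222*p(-13, 10) = -222*(3 - 13)/(17 + 10) = -222*(-10)/27 = -74*(-10)/9 = -222*(-10/27) = 740/9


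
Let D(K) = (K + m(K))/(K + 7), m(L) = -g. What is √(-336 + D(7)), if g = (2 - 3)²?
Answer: 9*I*√203/7 ≈ 18.319*I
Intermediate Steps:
g = 1 (g = (-1)² = 1)
m(L) = -1 (m(L) = -1*1 = -1)
D(K) = (-1 + K)/(7 + K) (D(K) = (K - 1)/(K + 7) = (-1 + K)/(7 + K))
√(-336 + D(7)) = √(-336 + (-1 + 7)/(7 + 7)) = √(-336 + 6/14) = √(-336 + (1/14)*6) = √(-336 + 3/7) = √(-2349/7) = 9*I*√203/7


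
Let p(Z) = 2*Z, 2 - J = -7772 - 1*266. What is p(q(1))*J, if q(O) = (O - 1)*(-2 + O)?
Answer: 0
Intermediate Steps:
q(O) = (-1 + O)*(-2 + O)
J = 8040 (J = 2 - (-7772 - 1*266) = 2 - (-7772 - 266) = 2 - 1*(-8038) = 2 + 8038 = 8040)
p(q(1))*J = (2*(2 + 1² - 3*1))*8040 = (2*(2 + 1 - 3))*8040 = (2*0)*8040 = 0*8040 = 0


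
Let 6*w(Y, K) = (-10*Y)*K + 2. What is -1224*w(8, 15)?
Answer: 244392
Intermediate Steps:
w(Y, K) = ⅓ - 5*K*Y/3 (w(Y, K) = ((-10*Y)*K + 2)/6 = (-10*K*Y + 2)/6 = (2 - 10*K*Y)/6 = ⅓ - 5*K*Y/3)
-1224*w(8, 15) = -1224*(⅓ - 5/3*15*8) = -1224*(⅓ - 200) = -1224*(-599/3) = 244392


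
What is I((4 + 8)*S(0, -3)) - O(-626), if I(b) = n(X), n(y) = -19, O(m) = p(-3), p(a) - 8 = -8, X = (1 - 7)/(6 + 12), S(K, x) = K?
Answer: -19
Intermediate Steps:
X = -⅓ (X = -6/18 = -6*1/18 = -⅓ ≈ -0.33333)
p(a) = 0 (p(a) = 8 - 8 = 0)
O(m) = 0
I(b) = -19
I((4 + 8)*S(0, -3)) - O(-626) = -19 - 1*0 = -19 + 0 = -19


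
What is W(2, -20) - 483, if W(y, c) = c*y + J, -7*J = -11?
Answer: -3650/7 ≈ -521.43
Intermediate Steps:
J = 11/7 (J = -1/7*(-11) = 11/7 ≈ 1.5714)
W(y, c) = 11/7 + c*y (W(y, c) = c*y + 11/7 = 11/7 + c*y)
W(2, -20) - 483 = (11/7 - 20*2) - 483 = (11/7 - 40) - 483 = -269/7 - 483 = -3650/7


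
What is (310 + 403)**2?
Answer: 508369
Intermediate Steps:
(310 + 403)**2 = 713**2 = 508369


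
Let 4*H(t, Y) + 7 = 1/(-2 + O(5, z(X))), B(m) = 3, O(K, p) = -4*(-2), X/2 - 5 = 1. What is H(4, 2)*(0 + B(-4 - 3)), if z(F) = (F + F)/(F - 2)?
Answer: -41/8 ≈ -5.1250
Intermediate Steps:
X = 12 (X = 10 + 2*1 = 10 + 2 = 12)
z(F) = 2*F/(-2 + F) (z(F) = (2*F)/(-2 + F) = 2*F/(-2 + F))
O(K, p) = 8
H(t, Y) = -41/24 (H(t, Y) = -7/4 + 1/(4*(-2 + 8)) = -7/4 + (1/4)/6 = -7/4 + (1/4)*(1/6) = -7/4 + 1/24 = -41/24)
H(4, 2)*(0 + B(-4 - 3)) = -41*(0 + 3)/24 = -41/24*3 = -41/8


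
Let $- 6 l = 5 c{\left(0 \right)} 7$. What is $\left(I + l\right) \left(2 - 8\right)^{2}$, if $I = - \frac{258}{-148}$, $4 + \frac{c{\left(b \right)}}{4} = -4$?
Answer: $\frac{250962}{37} \approx 6782.8$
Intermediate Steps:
$c{\left(b \right)} = -32$ ($c{\left(b \right)} = -16 + 4 \left(-4\right) = -16 - 16 = -32$)
$I = \frac{129}{74}$ ($I = \left(-258\right) \left(- \frac{1}{148}\right) = \frac{129}{74} \approx 1.7432$)
$l = \frac{560}{3}$ ($l = - \frac{5 \left(-32\right) 7}{6} = - \frac{\left(-160\right) 7}{6} = \left(- \frac{1}{6}\right) \left(-1120\right) = \frac{560}{3} \approx 186.67$)
$\left(I + l\right) \left(2 - 8\right)^{2} = \left(\frac{129}{74} + \frac{560}{3}\right) \left(2 - 8\right)^{2} = \frac{41827 \left(-6\right)^{2}}{222} = \frac{41827}{222} \cdot 36 = \frac{250962}{37}$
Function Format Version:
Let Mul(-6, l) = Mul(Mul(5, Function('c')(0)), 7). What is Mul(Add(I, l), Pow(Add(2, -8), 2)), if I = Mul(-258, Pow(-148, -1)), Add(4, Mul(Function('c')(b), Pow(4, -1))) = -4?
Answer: Rational(250962, 37) ≈ 6782.8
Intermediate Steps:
Function('c')(b) = -32 (Function('c')(b) = Add(-16, Mul(4, -4)) = Add(-16, -16) = -32)
I = Rational(129, 74) (I = Mul(-258, Rational(-1, 148)) = Rational(129, 74) ≈ 1.7432)
l = Rational(560, 3) (l = Mul(Rational(-1, 6), Mul(Mul(5, -32), 7)) = Mul(Rational(-1, 6), Mul(-160, 7)) = Mul(Rational(-1, 6), -1120) = Rational(560, 3) ≈ 186.67)
Mul(Add(I, l), Pow(Add(2, -8), 2)) = Mul(Add(Rational(129, 74), Rational(560, 3)), Pow(Add(2, -8), 2)) = Mul(Rational(41827, 222), Pow(-6, 2)) = Mul(Rational(41827, 222), 36) = Rational(250962, 37)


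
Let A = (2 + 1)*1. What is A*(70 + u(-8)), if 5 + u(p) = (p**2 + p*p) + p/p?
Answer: 582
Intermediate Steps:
u(p) = -4 + 2*p**2 (u(p) = -5 + ((p**2 + p*p) + p/p) = -5 + ((p**2 + p**2) + 1) = -5 + (2*p**2 + 1) = -5 + (1 + 2*p**2) = -4 + 2*p**2)
A = 3 (A = 3*1 = 3)
A*(70 + u(-8)) = 3*(70 + (-4 + 2*(-8)**2)) = 3*(70 + (-4 + 2*64)) = 3*(70 + (-4 + 128)) = 3*(70 + 124) = 3*194 = 582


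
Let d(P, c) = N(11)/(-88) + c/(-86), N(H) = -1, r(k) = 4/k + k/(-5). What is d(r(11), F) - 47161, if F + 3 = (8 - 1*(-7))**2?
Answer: -178466949/3784 ≈ -47164.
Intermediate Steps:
r(k) = 4/k - k/5 (r(k) = 4/k + k*(-1/5) = 4/k - k/5)
F = 222 (F = -3 + (8 - 1*(-7))**2 = -3 + (8 + 7)**2 = -3 + 15**2 = -3 + 225 = 222)
d(P, c) = 1/88 - c/86 (d(P, c) = -1/(-88) + c/(-86) = -1*(-1/88) + c*(-1/86) = 1/88 - c/86)
d(r(11), F) - 47161 = (1/88 - 1/86*222) - 47161 = (1/88 - 111/43) - 47161 = -9725/3784 - 47161 = -178466949/3784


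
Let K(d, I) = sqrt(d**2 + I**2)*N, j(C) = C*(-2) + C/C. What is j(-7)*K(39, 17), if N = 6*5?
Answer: 450*sqrt(1810) ≈ 19145.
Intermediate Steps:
j(C) = 1 - 2*C (j(C) = -2*C + 1 = 1 - 2*C)
N = 30
K(d, I) = 30*sqrt(I**2 + d**2) (K(d, I) = sqrt(d**2 + I**2)*30 = sqrt(I**2 + d**2)*30 = 30*sqrt(I**2 + d**2))
j(-7)*K(39, 17) = (1 - 2*(-7))*(30*sqrt(17**2 + 39**2)) = (1 + 14)*(30*sqrt(289 + 1521)) = 15*(30*sqrt(1810)) = 450*sqrt(1810)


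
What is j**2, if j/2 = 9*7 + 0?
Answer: 15876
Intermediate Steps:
j = 126 (j = 2*(9*7 + 0) = 2*(63 + 0) = 2*63 = 126)
j**2 = 126**2 = 15876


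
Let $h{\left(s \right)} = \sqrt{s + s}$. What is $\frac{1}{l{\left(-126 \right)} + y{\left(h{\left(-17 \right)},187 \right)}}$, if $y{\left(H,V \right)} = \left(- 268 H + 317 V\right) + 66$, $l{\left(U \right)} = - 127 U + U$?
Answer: $\frac{75221}{5660640857} + \frac{268 i \sqrt{34}}{5660640857} \approx 1.3288 \cdot 10^{-5} + 2.7606 \cdot 10^{-7} i$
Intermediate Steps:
$h{\left(s \right)} = \sqrt{2} \sqrt{s}$ ($h{\left(s \right)} = \sqrt{2 s} = \sqrt{2} \sqrt{s}$)
$l{\left(U \right)} = - 126 U$
$y{\left(H,V \right)} = 66 - 268 H + 317 V$
$\frac{1}{l{\left(-126 \right)} + y{\left(h{\left(-17 \right)},187 \right)}} = \frac{1}{\left(-126\right) \left(-126\right) + \left(66 - 268 \sqrt{2} \sqrt{-17} + 317 \cdot 187\right)} = \frac{1}{15876 + \left(66 - 268 \sqrt{2} i \sqrt{17} + 59279\right)} = \frac{1}{15876 + \left(66 - 268 i \sqrt{34} + 59279\right)} = \frac{1}{15876 + \left(59345 - 268 i \sqrt{34}\right)} = \frac{1}{75221 - 268 i \sqrt{34}}$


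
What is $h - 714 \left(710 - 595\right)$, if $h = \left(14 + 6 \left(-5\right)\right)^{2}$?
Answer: $-81854$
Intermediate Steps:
$h = 256$ ($h = \left(14 - 30\right)^{2} = \left(-16\right)^{2} = 256$)
$h - 714 \left(710 - 595\right) = 256 - 714 \left(710 - 595\right) = 256 - 82110 = -81854$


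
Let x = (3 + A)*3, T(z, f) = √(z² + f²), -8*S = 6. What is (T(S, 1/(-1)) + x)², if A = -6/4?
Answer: 529/16 ≈ 33.063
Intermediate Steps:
S = -¾ (S = -⅛*6 = -¾ ≈ -0.75000)
A = -3/2 (A = -6*¼ = -3/2 ≈ -1.5000)
T(z, f) = √(f² + z²)
x = 9/2 (x = (3 - 3/2)*3 = (3/2)*3 = 9/2 ≈ 4.5000)
(T(S, 1/(-1)) + x)² = (√((1/(-1))² + (-¾)²) + 9/2)² = (√((-1)² + 9/16) + 9/2)² = (√(1 + 9/16) + 9/2)² = (√(25/16) + 9/2)² = (5/4 + 9/2)² = (23/4)² = 529/16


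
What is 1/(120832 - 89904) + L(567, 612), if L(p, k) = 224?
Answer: 6927873/30928 ≈ 224.00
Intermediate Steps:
1/(120832 - 89904) + L(567, 612) = 1/(120832 - 89904) + 224 = 1/30928 + 224 = 6927873/30928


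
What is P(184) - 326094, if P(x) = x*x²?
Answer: 5903410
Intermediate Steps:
P(x) = x³
P(184) - 326094 = 184³ - 326094 = 6229504 - 326094 = 5903410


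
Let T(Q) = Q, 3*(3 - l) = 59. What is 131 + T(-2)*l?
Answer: 493/3 ≈ 164.33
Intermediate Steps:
l = -50/3 (l = 3 - 1/3*59 = 3 - 59/3 = -50/3 ≈ -16.667)
131 + T(-2)*l = 131 - 2*(-50/3) = 131 + 100/3 = 493/3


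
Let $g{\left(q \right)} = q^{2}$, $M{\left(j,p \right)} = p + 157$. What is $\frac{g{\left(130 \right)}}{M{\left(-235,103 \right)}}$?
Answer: $65$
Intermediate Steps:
$M{\left(j,p \right)} = 157 + p$
$\frac{g{\left(130 \right)}}{M{\left(-235,103 \right)}} = \frac{130^{2}}{157 + 103} = \frac{16900}{260} = 16900 \cdot \frac{1}{260} = 65$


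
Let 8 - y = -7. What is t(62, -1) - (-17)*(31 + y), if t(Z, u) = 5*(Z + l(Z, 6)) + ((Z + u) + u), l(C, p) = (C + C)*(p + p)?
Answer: 8592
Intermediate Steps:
y = 15 (y = 8 - 1*(-7) = 8 + 7 = 15)
l(C, p) = 4*C*p (l(C, p) = (2*C)*(2*p) = 4*C*p)
t(Z, u) = 2*u + 126*Z (t(Z, u) = 5*(Z + 4*Z*6) + ((Z + u) + u) = 5*(Z + 24*Z) + (Z + 2*u) = 5*(25*Z) + (Z + 2*u) = 125*Z + (Z + 2*u) = 2*u + 126*Z)
t(62, -1) - (-17)*(31 + y) = (2*(-1) + 126*62) - (-17)*(31 + 15) = (-2 + 7812) - (-17)*46 = 7810 - 1*(-782) = 7810 + 782 = 8592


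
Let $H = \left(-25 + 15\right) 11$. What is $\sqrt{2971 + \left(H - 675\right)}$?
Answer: $\sqrt{2186} \approx 46.755$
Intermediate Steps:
$H = -110$ ($H = \left(-10\right) 11 = -110$)
$\sqrt{2971 + \left(H - 675\right)} = \sqrt{2971 - 785} = \sqrt{2186}$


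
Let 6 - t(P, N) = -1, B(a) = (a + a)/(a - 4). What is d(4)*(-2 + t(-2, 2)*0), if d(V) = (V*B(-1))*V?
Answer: -64/5 ≈ -12.800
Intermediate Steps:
B(a) = 2*a/(-4 + a) (B(a) = (2*a)/(-4 + a) = 2*a/(-4 + a))
t(P, N) = 7 (t(P, N) = 6 - 1*(-1) = 6 + 1 = 7)
d(V) = 2*V**2/5 (d(V) = (V*(2*(-1)/(-4 - 1)))*V = (V*(2*(-1)/(-5)))*V = (V*(2*(-1)*(-1/5)))*V = (V*(2/5))*V = (2*V/5)*V = 2*V**2/5)
d(4)*(-2 + t(-2, 2)*0) = ((2/5)*4**2)*(-2 + 7*0) = ((2/5)*16)*(-2 + 0) = (32/5)*(-2) = -64/5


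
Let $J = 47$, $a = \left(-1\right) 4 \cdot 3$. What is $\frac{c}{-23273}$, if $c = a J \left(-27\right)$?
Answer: $- \frac{15228}{23273} \approx -0.65432$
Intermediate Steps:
$a = -12$ ($a = \left(-4\right) 3 = -12$)
$c = 15228$ ($c = \left(-12\right) 47 \left(-27\right) = \left(-564\right) \left(-27\right) = 15228$)
$\frac{c}{-23273} = \frac{15228}{-23273} = 15228 \left(- \frac{1}{23273}\right) = - \frac{15228}{23273}$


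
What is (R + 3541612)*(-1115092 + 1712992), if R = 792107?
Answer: 2591130590100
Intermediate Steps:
(R + 3541612)*(-1115092 + 1712992) = (792107 + 3541612)*(-1115092 + 1712992) = 4333719*597900 = 2591130590100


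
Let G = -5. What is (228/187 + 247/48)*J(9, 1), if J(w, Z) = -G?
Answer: 285665/8976 ≈ 31.825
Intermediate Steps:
J(w, Z) = 5 (J(w, Z) = -1*(-5) = 5)
(228/187 + 247/48)*J(9, 1) = (228/187 + 247/48)*5 = (57133/8976)*5 = 285665/8976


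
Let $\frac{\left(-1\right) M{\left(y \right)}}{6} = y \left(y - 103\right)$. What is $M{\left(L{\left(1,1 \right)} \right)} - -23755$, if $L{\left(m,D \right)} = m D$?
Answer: $24367$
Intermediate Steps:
$L{\left(m,D \right)} = D m$
$M{\left(y \right)} = - 6 y \left(-103 + y\right)$ ($M{\left(y \right)} = - 6 y \left(y - 103\right) = - 6 y \left(-103 + y\right)$)
$M{\left(L{\left(1,1 \right)} \right)} - -23755 = 6 \cdot 1 \cdot 1 \left(103 - 1 \cdot 1\right) - -23755 = 6 \cdot 1 \left(103 - 1\right) + 23755 = 6 \cdot 1 \cdot 102 + 23755 = 612 + 23755 = 24367$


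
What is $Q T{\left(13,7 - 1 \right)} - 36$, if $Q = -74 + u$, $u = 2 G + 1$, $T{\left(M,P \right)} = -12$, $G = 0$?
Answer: $840$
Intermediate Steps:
$u = 1$ ($u = 2 \cdot 0 + 1 = 0 + 1 = 1$)
$Q = -73$ ($Q = -74 + 1 = -73$)
$Q T{\left(13,7 - 1 \right)} - 36 = \left(-73\right) \left(-12\right) - 36 = 876 - 36 = 840$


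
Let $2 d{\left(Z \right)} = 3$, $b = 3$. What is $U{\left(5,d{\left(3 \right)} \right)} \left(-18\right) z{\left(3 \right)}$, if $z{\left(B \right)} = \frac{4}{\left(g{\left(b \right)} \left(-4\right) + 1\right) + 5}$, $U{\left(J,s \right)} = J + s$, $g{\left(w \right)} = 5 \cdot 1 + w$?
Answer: $18$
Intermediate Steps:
$d{\left(Z \right)} = \frac{3}{2}$ ($d{\left(Z \right)} = \frac{1}{2} \cdot 3 = \frac{3}{2}$)
$g{\left(w \right)} = 5 + w$
$z{\left(B \right)} = - \frac{2}{13}$ ($z{\left(B \right)} = \frac{4}{\left(\left(5 + 3\right) \left(-4\right) + 1\right) + 5} = \frac{4}{\left(8 \left(-4\right) + 1\right) + 5} = \frac{4}{\left(-32 + 1\right) + 5} = \frac{4}{-31 + 5} = \frac{4}{-26} = 4 \left(- \frac{1}{26}\right) = - \frac{2}{13}$)
$U{\left(5,d{\left(3 \right)} \right)} \left(-18\right) z{\left(3 \right)} = \left(5 + \frac{3}{2}\right) \left(-18\right) \left(- \frac{2}{13}\right) = \frac{13}{2} \left(-18\right) \left(- \frac{2}{13}\right) = \left(-117\right) \left(- \frac{2}{13}\right) = 18$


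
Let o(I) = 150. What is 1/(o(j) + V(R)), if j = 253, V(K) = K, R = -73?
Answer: 1/77 ≈ 0.012987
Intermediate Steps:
1/(o(j) + V(R)) = 1/(150 - 73) = 1/77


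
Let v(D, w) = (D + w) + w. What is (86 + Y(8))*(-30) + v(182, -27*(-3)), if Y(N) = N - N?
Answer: -2236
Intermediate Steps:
Y(N) = 0
v(D, w) = D + 2*w
(86 + Y(8))*(-30) + v(182, -27*(-3)) = (86 + 0)*(-30) + (182 + 2*(-27*(-3))) = 86*(-30) + (182 + 2*81) = -2580 + (182 + 162) = -2580 + 344 = -2236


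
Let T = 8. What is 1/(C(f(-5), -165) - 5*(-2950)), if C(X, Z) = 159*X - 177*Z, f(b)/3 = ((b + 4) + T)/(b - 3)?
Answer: 8/348301 ≈ 2.2969e-5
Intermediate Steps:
f(b) = 3*(12 + b)/(-3 + b) (f(b) = 3*(((b + 4) + 8)/(b - 3)) = 3*(((4 + b) + 8)/(-3 + b)) = 3*((12 + b)/(-3 + b)) = 3*(12 + b)/(-3 + b))
C(X, Z) = -177*Z + 159*X
1/(C(f(-5), -165) - 5*(-2950)) = 1/((-177*(-165) + 159*(3*(12 - 5)/(-3 - 5))) - 5*(-2950)) = 1/((29205 + 159*(3*7/(-8))) + 14750) = 1/((29205 + 159*(3*(-⅛)*7)) + 14750) = 1/((29205 + 159*(-21/8)) + 14750) = 1/((29205 - 3339/8) + 14750) = 1/(230301/8 + 14750) = 1/(348301/8) = 8/348301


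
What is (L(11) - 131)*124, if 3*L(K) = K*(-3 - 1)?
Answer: -54188/3 ≈ -18063.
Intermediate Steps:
L(K) = -4*K/3 (L(K) = (K*(-3 - 1))/3 = (K*(-4))/3 = (-4*K)/3 = -4*K/3)
(L(11) - 131)*124 = (-4/3*11 - 131)*124 = (-44/3 - 131)*124 = -437/3*124 = -54188/3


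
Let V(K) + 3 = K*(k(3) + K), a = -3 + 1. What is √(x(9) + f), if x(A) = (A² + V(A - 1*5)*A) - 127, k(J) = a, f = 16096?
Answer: √16095 ≈ 126.87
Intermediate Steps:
a = -2
k(J) = -2
V(K) = -3 + K*(-2 + K)
x(A) = -127 + A² + A*(7 + (-5 + A)² - 2*A) (x(A) = (A² + (-3 + (A - 1*5)² - 2*(A - 1*5))*A) - 127 = (A² + (-3 + (A - 5)² - 2*(A - 5))*A) - 127 = (A² + (-3 + (-5 + A)² - 2*(-5 + A))*A) - 127 = (A² + (-3 + (-5 + A)² + (10 - 2*A))*A) - 127 = (A² + (7 + (-5 + A)² - 2*A)*A) - 127 = (A² + A*(7 + (-5 + A)² - 2*A)) - 127 = -127 + A² + A*(7 + (-5 + A)² - 2*A))
√(x(9) + f) = √((-127 + 9³ - 11*9² + 32*9) + 16096) = √((-127 + 729 - 11*81 + 288) + 16096) = √((-127 + 729 - 891 + 288) + 16096) = √(-1 + 16096) = √16095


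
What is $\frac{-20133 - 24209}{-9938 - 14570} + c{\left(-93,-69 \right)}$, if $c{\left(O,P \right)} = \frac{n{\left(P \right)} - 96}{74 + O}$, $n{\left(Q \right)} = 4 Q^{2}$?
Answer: $- \frac{231767543}{232826} \approx -995.45$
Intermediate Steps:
$c{\left(O,P \right)} = \frac{-96 + 4 P^{2}}{74 + O}$ ($c{\left(O,P \right)} = \frac{4 P^{2} - 96}{74 + O} = \frac{-96 + 4 P^{2}}{74 + O}$)
$\frac{-20133 - 24209}{-9938 - 14570} + c{\left(-93,-69 \right)} = \frac{-20133 - 24209}{-9938 - 14570} + \frac{4 \left(-24 + \left(-69\right)^{2}\right)}{74 - 93} = - \frac{44342}{-24508} + \frac{4 \left(-24 + 4761\right)}{-19} = \left(-44342\right) \left(- \frac{1}{24508}\right) + 4 \left(- \frac{1}{19}\right) 4737 = \frac{22171}{12254} - \frac{18948}{19} = - \frac{231767543}{232826}$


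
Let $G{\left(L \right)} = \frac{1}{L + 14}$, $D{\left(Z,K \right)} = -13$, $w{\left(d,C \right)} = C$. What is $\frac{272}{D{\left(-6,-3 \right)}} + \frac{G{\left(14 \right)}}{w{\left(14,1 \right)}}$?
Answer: $- \frac{7603}{364} \approx -20.887$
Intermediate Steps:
$G{\left(L \right)} = \frac{1}{14 + L}$
$\frac{272}{D{\left(-6,-3 \right)}} + \frac{G{\left(14 \right)}}{w{\left(14,1 \right)}} = \frac{272}{-13} + \frac{1}{\left(14 + 14\right) 1} = 272 \left(- \frac{1}{13}\right) + \frac{1}{28} \cdot 1 = - \frac{272}{13} + \frac{1}{28} \cdot 1 = - \frac{272}{13} + \frac{1}{28} = - \frac{7603}{364}$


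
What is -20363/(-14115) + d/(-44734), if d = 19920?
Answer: 314873821/315710205 ≈ 0.99735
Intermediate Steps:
-20363/(-14115) + d/(-44734) = -20363/(-14115) + 19920/(-44734) = -20363*(-1/14115) + 19920*(-1/44734) = 20363/14115 - 9960/22367 = 314873821/315710205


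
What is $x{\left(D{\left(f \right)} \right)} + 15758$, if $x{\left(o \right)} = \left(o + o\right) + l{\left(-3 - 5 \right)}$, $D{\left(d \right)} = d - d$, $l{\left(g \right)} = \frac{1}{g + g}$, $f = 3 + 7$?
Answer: $\frac{252127}{16} \approx 15758.0$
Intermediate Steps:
$f = 10$
$l{\left(g \right)} = \frac{1}{2 g}$
$D{\left(d \right)} = 0$
$x{\left(o \right)} = - \frac{1}{16} + 2 o$ ($x{\left(o \right)} = \left(o + o\right) + \frac{1}{2 \left(-3 - 5\right)} = 2 o + \frac{1}{2 \left(-3 - 5\right)} = 2 o + \frac{1}{2 \left(-8\right)} = 2 o + \frac{1}{2} \left(- \frac{1}{8}\right) = 2 o - \frac{1}{16} = - \frac{1}{16} + 2 o$)
$x{\left(D{\left(f \right)} \right)} + 15758 = \left(- \frac{1}{16} + 2 \cdot 0\right) + 15758 = \left(- \frac{1}{16} + 0\right) + 15758 = - \frac{1}{16} + 15758 = \frac{252127}{16}$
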